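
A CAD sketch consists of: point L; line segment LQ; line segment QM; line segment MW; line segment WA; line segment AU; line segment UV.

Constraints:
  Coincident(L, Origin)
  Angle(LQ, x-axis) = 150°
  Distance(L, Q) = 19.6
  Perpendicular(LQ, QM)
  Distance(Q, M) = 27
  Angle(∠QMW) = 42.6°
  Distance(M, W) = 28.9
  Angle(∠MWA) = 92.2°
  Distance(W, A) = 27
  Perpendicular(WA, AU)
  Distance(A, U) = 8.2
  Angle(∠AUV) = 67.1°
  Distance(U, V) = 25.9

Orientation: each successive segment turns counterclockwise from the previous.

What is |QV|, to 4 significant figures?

18.78

L is at the origin; LQ runs at 150.0° with length 19.6, so Q = (-16.97, 9.800). LQ ⟂ QM, so QM runs at -120.0°; with |QM| = 27.0, M = (-30.47, -13.58). ∠QMW = 42.6° gives MW at 17.40° from the x-axis; with |MW| = 28.9, W = (-2.897, -4.940). ∠MWA = 92.2° gives WA at 105.2° from the x-axis; with |WA| = 27.0, A = (-9.976, 21.12). The perpendicularity gives AU at right angles to WA, so AU runs at -164.8°; with |AU| = 8.2, U = (-17.89, 18.97). ∠AUV = 67.1° gives UV at -51.90° from the x-axis; with |UV| = 25.9, V = (-1.908, -1.417). Then |QV| = |V − Q| = 18.78.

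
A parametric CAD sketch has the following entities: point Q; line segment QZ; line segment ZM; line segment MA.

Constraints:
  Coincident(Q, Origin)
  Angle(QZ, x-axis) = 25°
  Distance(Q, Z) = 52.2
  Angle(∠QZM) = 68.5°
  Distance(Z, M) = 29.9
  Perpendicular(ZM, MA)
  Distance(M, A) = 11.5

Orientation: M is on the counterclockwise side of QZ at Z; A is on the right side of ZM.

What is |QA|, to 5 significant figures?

61.025

Q is at the origin; QZ runs at 25.0° with length 52.2, so Z = 52.2·(cos 25.0°, sin 25.0°) = (47.309, 22.061). ∠QZM = 68.5°, so ZM runs at 25.0° + (180° − 68.5°) = 136.50° from the x-axis; with |ZM| = 29.9, M = Z + 29.9·(cos 136.50°, sin 136.50°) = (25.621, 42.642). The perpendicularity gives MA at right angles to ZM; with |MA| = 11.5 on the right of ZM, A = M + 11.5·(0.68835, 0.72537) = (33.537, 50.984). Then |QA| = |A − Q| = 61.025.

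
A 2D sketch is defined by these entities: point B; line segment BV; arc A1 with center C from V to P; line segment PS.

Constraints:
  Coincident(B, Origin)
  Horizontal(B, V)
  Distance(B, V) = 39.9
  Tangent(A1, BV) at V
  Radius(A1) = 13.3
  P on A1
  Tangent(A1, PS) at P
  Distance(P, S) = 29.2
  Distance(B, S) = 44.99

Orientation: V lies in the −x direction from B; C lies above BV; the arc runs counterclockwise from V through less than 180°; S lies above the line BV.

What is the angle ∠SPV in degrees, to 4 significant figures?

140.3°

B is at the origin; B and V share the same y with |BV| = 39.9 and V on the −x side, so V = (-39.90, 0.000). Since A1 is tangent to BV there, CV ⟂ BV, so C = V + (0, 13.3) = (-39.90, 13.30). Since CP ⟂ PS (tangency), |CS| = √(13.3² + 29.2²) = 32.09 regardless of where P sits on A1. So S lies on both circle(B, 44.99) and circle(C, 32.09); the above-BV intersection is S = (-21.45, 39.55). P is the foot of the tangent from S: P = (-26.83, 10.85).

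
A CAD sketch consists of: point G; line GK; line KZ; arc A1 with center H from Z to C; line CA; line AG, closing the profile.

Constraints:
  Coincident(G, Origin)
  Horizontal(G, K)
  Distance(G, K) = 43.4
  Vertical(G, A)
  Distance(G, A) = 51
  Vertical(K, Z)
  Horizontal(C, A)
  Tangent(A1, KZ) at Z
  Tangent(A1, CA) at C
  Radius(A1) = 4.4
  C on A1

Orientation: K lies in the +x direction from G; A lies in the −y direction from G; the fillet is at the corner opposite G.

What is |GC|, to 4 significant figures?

64.20

G is at the origin; G and K share the same y with |GK| = 43.4 and K on the +x side, so K = (43.40, 0.000). G and A share the same x with |GA| = 51.0 and A on the −y side, so A = (0.000, -51.00). The virtual corner opposite G is at (43.40, -51.00). A1 meets KZ tangentially, so HZ is at right angles to KZ and since A1 is tangent to CA there, HC ⟂ CA, with radius 4.4, so the center H sits 4.4 in from both sides at H = (39.00, -46.60). That places the tangent points at Z = (43.40, -46.60) on KZ and C = (39.00, -51.00) on CA. Then |GC| = |C − G| = 64.20.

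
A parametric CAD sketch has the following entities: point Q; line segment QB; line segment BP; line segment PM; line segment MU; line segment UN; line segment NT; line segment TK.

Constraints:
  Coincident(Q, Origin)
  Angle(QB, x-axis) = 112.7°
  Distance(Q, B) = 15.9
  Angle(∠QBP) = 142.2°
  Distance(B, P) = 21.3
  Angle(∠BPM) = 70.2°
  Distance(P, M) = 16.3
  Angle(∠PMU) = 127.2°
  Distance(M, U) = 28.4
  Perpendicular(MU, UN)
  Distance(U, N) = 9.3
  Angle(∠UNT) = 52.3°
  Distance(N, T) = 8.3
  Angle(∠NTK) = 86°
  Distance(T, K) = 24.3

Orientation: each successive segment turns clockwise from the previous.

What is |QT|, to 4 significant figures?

10.22

The perpendicularity gives UN at right angles to MU, so UN runs at -177.7°; with |UN| = 9.3, N = (4.629, -2.843). ∠UNT = 52.3° gives NT at 54.60° from the x-axis; with |NT| = 8.3, T = (9.437, 3.922). Then |QT| = |T − Q| = 10.22.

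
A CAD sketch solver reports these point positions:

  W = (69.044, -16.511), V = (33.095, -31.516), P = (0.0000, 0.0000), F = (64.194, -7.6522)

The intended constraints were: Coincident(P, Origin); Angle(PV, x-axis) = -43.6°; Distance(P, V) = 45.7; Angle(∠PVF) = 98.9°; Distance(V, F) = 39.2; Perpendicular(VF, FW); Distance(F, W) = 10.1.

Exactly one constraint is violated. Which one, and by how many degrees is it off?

Perpendicular(VF, FW) — off by 8.80°.

P = (0.00, 0.00) ✓; PV at -43.60° ✓; |PV| = 45.70 ✓; ∠PVF = 98.90° ✓; |VF| = 39.20 ✓; ∠(VF, FW) = 98.80° ✗; |FW| = 10.10 ✓.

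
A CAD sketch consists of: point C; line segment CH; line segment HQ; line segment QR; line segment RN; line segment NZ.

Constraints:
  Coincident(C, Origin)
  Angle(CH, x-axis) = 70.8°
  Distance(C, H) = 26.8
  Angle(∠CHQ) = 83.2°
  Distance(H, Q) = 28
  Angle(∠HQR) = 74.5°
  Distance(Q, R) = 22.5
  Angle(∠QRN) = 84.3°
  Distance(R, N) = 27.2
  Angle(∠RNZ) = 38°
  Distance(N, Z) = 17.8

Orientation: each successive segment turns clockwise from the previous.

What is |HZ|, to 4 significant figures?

15.22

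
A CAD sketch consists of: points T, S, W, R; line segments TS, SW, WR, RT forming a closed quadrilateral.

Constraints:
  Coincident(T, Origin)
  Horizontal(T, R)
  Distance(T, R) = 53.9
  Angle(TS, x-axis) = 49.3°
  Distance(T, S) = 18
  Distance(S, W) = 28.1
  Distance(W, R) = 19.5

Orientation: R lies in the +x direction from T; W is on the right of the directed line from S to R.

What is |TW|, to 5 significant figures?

34.695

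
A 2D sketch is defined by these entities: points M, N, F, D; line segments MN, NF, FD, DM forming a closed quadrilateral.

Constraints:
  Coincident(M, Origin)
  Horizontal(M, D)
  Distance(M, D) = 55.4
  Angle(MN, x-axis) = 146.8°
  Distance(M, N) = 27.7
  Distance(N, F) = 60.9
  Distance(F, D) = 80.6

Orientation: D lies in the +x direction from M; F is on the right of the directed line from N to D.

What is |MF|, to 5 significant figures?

46.152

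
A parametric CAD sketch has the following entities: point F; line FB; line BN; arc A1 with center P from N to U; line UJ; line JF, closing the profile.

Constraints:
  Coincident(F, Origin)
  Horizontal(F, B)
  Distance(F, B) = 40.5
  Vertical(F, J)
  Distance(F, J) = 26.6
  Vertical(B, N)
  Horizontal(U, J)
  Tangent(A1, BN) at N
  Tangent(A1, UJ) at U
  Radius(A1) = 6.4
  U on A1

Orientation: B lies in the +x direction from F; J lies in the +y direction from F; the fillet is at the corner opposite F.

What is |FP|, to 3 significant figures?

39.6

FJ is vertical with |FJ| = 26.6 and J on the +y side, so J = (0.00, 26.6). The virtual corner opposite F is at (40.5, 26.6). Tangency of A1 to BN means the radius PN is perpendicular to BN and tangency of A1 to UJ means the radius PU is perpendicular to UJ, with radius 6.4, so the center P sits 6.4 in from both sides at P = (34.1, 20.2). Then |FP| = |P − F| = 39.6.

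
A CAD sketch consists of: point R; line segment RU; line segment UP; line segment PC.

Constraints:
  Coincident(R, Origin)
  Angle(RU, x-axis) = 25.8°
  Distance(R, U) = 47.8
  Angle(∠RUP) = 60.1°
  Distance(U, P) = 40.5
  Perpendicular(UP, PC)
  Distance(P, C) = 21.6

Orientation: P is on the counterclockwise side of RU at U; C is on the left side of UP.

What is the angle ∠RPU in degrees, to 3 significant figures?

68.1°

R is at the origin; RU runs at 25.8° with length 47.8, so U = 47.8·(cos 25.8°, sin 25.8°) = (43.0, 20.8). ∠RUP = 60.1°, so UP runs at 25.8° + (180° − 60.1°) = 146° from the x-axis; with |UP| = 40.5, P = U + 40.5·(cos 146°, sin 146°) = (9.58, 43.6). Then cos ∠RPU = PR·PU / (|PR||PU|), giving 68.1°.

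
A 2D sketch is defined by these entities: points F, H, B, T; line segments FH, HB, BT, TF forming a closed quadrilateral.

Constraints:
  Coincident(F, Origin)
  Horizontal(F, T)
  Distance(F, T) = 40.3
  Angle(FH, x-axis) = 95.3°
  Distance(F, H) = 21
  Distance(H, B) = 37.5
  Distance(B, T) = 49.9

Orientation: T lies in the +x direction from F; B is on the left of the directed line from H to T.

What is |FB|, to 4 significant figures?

53.39

F is at the origin; FT is horizontal with |FT| = 40.3 and T in +x, so T = (40.3, 0). FH runs at 95.3° with |FH| = 21.0, so H = (-1.940, 20.91). B is determined by |HB| = 37.5 and |BT| = 49.9 together: it lies at the intersection of circle(H, 37.5) and circle(T, 49.9). With |HT| = 47.13, the foot of the radical line on HT is 12.07 from H and the perpendicular offset is √(37.5² − 12.07²) = 35.50. Taking the left-of-HT solution: B = (24.63, 47.38).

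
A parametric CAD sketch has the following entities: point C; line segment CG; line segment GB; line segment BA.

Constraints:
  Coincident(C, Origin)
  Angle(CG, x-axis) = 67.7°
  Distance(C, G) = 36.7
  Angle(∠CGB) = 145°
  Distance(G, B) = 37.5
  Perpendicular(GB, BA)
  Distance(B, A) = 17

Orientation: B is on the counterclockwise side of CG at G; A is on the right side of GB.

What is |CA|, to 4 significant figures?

77.54

C is at the origin; CG runs at 67.7° with length 36.7, so G = 36.7·(cos 67.7°, sin 67.7°) = (13.93, 33.96). ∠CGB = 145.0°, so GB runs at 67.7° + (180° − 145.0°) = 102.7° from the x-axis; with |GB| = 37.5, B = G + 37.5·(cos 102.7°, sin 102.7°) = (5.682, 70.54). GB is perpendicular to BA; with |BA| = 17.0 on the right of GB, A = B + 17.0·(0.9755, 0.2198) = (22.27, 74.28). Then |CA| = |A − C| = 77.54.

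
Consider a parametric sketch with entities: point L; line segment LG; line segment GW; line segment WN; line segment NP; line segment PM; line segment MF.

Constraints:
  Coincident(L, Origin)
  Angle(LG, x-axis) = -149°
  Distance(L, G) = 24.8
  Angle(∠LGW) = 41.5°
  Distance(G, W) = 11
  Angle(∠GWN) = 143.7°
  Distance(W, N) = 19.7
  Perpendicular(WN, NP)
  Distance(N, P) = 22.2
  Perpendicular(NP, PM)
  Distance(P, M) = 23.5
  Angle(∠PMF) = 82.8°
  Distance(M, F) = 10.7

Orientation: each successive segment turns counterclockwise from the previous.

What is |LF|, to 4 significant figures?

18.51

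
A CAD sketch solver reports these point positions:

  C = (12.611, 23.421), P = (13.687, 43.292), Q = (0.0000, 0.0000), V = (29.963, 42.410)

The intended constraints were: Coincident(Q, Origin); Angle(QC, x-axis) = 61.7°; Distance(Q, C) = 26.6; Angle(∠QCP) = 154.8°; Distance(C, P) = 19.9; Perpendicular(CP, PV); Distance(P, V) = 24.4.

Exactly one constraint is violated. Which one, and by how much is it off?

Distance(P, V) = 24.4 — off by 8.10.

Q = (0.00, 0.00) ✓; QC at 61.70° ✓; |QC| = 26.60 ✓; ∠QCP = 154.8° ✓; |CP| = 19.90 ✓; ∠(CP, PV) = 90.00° ✓; |PV| = 16.30 ✗.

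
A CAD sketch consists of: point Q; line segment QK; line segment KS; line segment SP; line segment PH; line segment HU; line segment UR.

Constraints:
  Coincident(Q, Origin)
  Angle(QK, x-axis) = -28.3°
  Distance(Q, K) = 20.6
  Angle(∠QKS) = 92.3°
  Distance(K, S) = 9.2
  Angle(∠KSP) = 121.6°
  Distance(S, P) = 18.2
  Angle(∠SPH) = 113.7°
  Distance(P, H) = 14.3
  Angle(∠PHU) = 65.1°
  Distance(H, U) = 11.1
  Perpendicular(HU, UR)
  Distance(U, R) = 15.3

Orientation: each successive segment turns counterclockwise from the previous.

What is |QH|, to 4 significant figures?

13.23

∠KSP = 121.6° gives SP at 117.8° from the x-axis; with |SP| = 18.2, P = (14.33, 14.25). ∠SPH = 113.7° gives PH at -175.9° from the x-axis; with |PH| = 14.3, H = (0.06937, 13.23). Then |QH| = |H − Q| = 13.23.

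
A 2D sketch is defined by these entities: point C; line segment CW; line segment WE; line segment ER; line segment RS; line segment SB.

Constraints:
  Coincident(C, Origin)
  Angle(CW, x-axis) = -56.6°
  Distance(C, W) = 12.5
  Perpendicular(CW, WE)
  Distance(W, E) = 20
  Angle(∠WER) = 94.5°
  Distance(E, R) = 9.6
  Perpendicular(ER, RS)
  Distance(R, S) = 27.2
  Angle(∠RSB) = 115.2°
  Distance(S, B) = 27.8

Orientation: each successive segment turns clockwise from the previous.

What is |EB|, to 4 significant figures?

42.02

C is at the origin; CW runs at -56.6° with length 12.5, so W = (6.881, -10.44). The perpendicularity gives WE at right angles to CW, so WE runs at -146.6°; with |WE| = 20.0, E = (-9.816, -21.45). ∠WER = 94.5° gives ER at 127.9° from the x-axis; with |ER| = 9.6, R = (-15.71, -13.87). The perpendicularity gives RS at right angles to ER, so RS runs at 37.90°; with |RS| = 27.2, S = (5.750, 2.839). ∠RSB = 115.2° gives SB at -26.90° from the x-axis; with |SB| = 27.8, B = (30.54, -9.739). Then |EB| = |B − E| = 42.02.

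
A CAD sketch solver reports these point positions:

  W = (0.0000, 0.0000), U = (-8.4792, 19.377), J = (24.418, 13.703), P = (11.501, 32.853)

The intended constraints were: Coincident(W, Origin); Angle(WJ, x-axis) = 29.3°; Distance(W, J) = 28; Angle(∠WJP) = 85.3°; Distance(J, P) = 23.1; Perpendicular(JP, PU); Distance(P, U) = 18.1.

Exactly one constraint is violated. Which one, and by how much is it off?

Distance(P, U) = 18.1 — off by 6.00.

W = (0.00, 0.00) ✓; WJ at 29.30° ✓; |WJ| = 28.00 ✓; ∠WJP = 85.30° ✓; |JP| = 23.10 ✓; ∠(JP, PU) = 90.00° ✓; |PU| = 24.10 ✗.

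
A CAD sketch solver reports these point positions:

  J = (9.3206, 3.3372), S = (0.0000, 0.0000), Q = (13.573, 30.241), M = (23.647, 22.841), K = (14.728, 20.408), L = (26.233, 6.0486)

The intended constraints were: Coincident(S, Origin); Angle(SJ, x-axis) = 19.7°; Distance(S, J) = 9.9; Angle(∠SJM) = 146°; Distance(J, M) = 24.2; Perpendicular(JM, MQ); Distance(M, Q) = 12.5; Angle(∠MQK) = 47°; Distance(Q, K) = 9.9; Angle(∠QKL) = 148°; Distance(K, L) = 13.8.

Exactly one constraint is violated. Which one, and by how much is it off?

Distance(K, L) = 13.8 — off by 4.60.

S = (0.00, 0.00) ✓; SJ at 19.70° ✓; |SJ| = 9.900 ✓; ∠SJM = 146.0° ✓; |JM| = 24.20 ✓; ∠(JM, MQ) = 90.00° ✓; |MQ| = 12.50 ✓; ∠MQK = 47.00° ✓; |QK| = 9.901 ✓; ∠QKL = 148.0° ✓; |KL| = 18.40 ✗.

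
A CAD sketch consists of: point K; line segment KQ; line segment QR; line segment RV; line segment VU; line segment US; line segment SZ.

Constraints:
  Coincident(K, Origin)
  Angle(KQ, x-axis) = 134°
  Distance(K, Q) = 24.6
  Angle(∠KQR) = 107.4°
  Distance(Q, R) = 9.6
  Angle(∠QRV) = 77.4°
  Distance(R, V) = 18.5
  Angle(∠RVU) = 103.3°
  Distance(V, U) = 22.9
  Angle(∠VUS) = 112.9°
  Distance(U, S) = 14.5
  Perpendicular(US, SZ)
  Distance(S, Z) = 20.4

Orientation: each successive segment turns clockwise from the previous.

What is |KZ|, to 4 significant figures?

26.75

K is at the origin; KQ runs at 134.0° with length 24.6, so Q = (-17.09, 17.70). ∠KQR = 107.4° gives QR at 61.40° from the x-axis; with |QR| = 9.6, R = (-12.49, 26.12). ∠QRV = 77.4° gives RV at -41.20° from the x-axis; with |RV| = 18.5, V = (1.427, 13.94). ∠RVU = 103.3° gives VU at -117.9° from the x-axis; with |VU| = 22.9, U = (-9.289, -6.300). ∠VUS = 112.9° gives US at 175.0° from the x-axis; with |US| = 14.5, S = (-23.73, -5.036). The perpendicularity gives SZ at right angles to US, so SZ runs at 85.00°; with |SZ| = 20.4, Z = (-21.96, 15.29). Then |KZ| = |Z − K| = 26.75.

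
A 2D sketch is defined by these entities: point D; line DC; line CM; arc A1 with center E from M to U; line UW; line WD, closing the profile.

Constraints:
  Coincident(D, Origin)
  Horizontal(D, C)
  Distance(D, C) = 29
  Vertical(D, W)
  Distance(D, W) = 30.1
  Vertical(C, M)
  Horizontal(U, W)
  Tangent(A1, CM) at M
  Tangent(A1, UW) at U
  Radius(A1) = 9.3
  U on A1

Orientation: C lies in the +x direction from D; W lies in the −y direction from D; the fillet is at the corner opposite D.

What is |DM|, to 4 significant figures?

35.69

The virtual corner opposite D is at (29.00, -30.10). A1 meets CM tangentially, so EM is at right angles to CM and since A1 is tangent to UW there, EU ⟂ UW, with radius 9.3, so the center E sits 9.3 in from both sides at E = (19.70, -20.80). That places the tangent points at M = (29.00, -20.80) on CM and U = (19.70, -30.10) on UW. Then |DM| = |M − D| = 35.69.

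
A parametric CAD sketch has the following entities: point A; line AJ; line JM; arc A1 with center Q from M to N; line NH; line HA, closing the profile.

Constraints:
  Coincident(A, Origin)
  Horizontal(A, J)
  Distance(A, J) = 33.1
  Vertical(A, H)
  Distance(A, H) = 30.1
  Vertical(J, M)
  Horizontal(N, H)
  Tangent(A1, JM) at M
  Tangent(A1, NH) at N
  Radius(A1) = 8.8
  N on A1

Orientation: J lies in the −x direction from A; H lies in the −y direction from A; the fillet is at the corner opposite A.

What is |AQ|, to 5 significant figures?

32.314

AH is vertical with |AH| = 30.1 and H on the −y side, so H = (0.0000, -30.100). The virtual corner opposite A is at (-33.100, -30.100). The tangent condition forces QM to be normal to JM and A1 meets NH tangentially, so QN is at right angles to NH, with radius 8.8, so the center Q sits 8.8 in from both sides at Q = (-24.300, -21.300). Then |AQ| = |Q − A| = 32.314.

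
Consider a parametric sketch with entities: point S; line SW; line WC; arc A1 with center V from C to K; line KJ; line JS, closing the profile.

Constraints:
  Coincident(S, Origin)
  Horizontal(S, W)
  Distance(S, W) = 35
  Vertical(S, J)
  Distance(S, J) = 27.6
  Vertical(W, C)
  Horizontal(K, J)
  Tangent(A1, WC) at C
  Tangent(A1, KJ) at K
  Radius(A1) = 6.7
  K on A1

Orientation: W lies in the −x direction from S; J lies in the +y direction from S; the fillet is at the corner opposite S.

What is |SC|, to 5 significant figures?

40.765

S is at the origin; S and W share the same y with |SW| = 35.0 and W on the −x side, so W = (-35.000, 0.0000). SJ is vertical with |SJ| = 27.6 and J on the +y side, so J = (0.0000, 27.600). The virtual corner opposite S is at (-35.000, 27.600). Since A1 is tangent to WC there, VC ⟂ WC and the tangent condition forces VK to be normal to KJ, with radius 6.7, so the center V sits 6.7 in from both sides at V = (-28.300, 20.900). That places the tangent points at C = (-35.000, 20.900) on WC and K = (-28.300, 27.600) on KJ. Then |SC| = |C − S| = 40.765.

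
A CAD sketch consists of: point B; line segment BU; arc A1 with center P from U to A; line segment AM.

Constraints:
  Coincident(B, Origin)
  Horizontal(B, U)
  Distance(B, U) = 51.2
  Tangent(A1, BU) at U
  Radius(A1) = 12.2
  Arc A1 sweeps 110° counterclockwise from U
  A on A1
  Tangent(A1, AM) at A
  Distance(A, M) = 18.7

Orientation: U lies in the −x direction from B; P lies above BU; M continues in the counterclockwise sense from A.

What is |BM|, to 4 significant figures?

57.27

B is at the origin; BU is horizontal with |BU| = 51.2 and U on the −x side, so U = (-51.20, 0.000). The tangent condition forces PU to be normal to BU, so P = U + (0, 12.2) = (-51.20, 12.20). On A1, U sits at bearing -90° from P; a 110° counterclockwise sweep puts A at bearing 20°, so A = P + 12.2·(cos 20°, sin 20°) = (-39.74, 16.37). A1 meets AM tangentially, so PA is at right angles to AM, so AM runs along (−sin 20°, cos 20°); with |AM| = 18.7, M = (-46.13, 33.94). Then |BM| = |M − B| = 57.27.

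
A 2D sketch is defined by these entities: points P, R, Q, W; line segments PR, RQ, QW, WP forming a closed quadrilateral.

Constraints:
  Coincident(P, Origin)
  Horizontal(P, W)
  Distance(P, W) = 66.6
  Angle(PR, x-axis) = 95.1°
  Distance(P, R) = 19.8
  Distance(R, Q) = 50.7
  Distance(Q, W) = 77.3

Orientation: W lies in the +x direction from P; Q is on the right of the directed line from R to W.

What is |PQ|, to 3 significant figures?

31.2

Checks: |RQ| = 50.70 ✓; |QW| = 77.30 ✓.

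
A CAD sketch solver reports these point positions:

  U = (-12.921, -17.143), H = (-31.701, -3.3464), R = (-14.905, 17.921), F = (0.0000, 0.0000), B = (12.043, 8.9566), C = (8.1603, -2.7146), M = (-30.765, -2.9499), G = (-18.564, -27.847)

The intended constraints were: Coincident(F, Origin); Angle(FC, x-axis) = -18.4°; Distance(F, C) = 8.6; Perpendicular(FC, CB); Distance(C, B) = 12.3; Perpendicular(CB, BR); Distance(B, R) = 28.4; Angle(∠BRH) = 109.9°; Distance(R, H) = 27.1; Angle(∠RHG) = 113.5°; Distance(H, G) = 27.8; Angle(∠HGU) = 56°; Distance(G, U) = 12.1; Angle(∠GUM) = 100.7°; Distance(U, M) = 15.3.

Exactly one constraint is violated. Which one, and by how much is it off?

Distance(U, M) = 15.3 — off by 7.50.

F = (0.00, 0.00) ✓; FC at -18.40° ✓; |FC| = 8.600 ✓; ∠(FC, CB) = 90.00° ✓; |CB| = 12.30 ✓; ∠(CB, BR) = 90.00° ✓; |BR| = 28.40 ✓; ∠BRH = 109.9° ✓; |RH| = 27.10 ✓; ∠RHG = 113.5° ✓; |HG| = 27.80 ✓; ∠HGU = 56.00° ✓; |GU| = 12.10 ✓; ∠GUM = 100.7° ✓; |UM| = 22.80 ✗.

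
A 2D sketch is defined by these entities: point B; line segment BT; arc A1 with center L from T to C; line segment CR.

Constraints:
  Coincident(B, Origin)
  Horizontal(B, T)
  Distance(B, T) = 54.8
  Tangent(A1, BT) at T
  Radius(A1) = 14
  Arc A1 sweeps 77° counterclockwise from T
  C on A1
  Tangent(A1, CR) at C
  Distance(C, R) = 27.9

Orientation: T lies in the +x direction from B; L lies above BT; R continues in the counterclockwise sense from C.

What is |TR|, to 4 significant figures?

42.93

B is at the origin; B and T share the same y with |BT| = 54.8 and T on the +x side, so T = (54.80, 0.000). A1 meets BT tangentially, so LT is at right angles to BT, so L = T + (0, 14) = (54.80, 14.00). On A1, T sits at bearing -90° from L; a 77° counterclockwise sweep puts C at bearing -13°, so C = L + 14.0·(cos -13°, sin -13°) = (68.44, 10.85). The tangent condition forces LC to be normal to CR, so CR runs along (−sin -13°, cos -13°); with |CR| = 27.9, R = (74.72, 38.04). Then |TR| = |R − T| = 42.93.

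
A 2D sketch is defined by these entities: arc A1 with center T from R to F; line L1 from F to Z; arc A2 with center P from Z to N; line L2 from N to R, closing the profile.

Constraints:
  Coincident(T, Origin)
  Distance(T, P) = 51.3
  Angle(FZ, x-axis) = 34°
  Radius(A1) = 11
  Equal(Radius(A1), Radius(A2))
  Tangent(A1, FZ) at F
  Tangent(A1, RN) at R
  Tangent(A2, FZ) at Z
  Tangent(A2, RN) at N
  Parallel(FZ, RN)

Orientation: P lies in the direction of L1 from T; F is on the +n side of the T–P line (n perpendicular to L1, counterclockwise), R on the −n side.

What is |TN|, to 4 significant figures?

52.47

The slot axis is L1's direction at 34.0°, so u = (cos 34.0°, sin 34.0°) = (0.8290, 0.5592) and n = (−sin 34.0°, cos 34.0°) = (-0.5592, 0.8290). T is at the origin and P lies 51.3 along u from T, so P = 51.3·u = (42.53, 28.69). Tangency of A1 to both parallel lines with radius 11.0 puts F and R at T ± 11.0·n: F = (-6.151, 9.119), R = (6.151, -9.119). Equal radii place Z and N the same way about P: Z = P + 11.0·n = (36.38, 37.81), N = P − 11.0·n = (48.68, 19.57). Then |TN| = |N − T| = 52.47.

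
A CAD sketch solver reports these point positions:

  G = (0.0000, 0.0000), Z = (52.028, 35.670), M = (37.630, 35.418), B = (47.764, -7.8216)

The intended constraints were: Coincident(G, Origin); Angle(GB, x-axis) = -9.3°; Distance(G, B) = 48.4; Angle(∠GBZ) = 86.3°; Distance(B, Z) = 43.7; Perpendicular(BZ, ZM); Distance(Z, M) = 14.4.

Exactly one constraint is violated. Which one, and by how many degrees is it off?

Perpendicular(BZ, ZM) — off by 6.60°.

G = (0.00, 0.00) ✓; GB at -9.300° ✓; |GB| = 48.40 ✓; ∠GBZ = 86.30° ✓; |BZ| = 43.70 ✓; ∠(BZ, ZM) = 96.60° ✗; |ZM| = 14.40 ✓.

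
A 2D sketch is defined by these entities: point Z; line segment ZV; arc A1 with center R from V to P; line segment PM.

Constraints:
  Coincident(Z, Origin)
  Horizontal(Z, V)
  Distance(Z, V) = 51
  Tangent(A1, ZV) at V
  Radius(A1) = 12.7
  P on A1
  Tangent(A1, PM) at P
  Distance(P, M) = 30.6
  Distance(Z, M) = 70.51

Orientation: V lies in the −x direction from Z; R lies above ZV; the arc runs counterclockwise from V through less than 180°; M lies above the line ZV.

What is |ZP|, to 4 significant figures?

43.80

Checks: |RP| = 12.70 ✓; ∠(RP, PM) = 90.00° ✓; |PM| = 30.60 ✓; |ZM| = 70.51 ✓.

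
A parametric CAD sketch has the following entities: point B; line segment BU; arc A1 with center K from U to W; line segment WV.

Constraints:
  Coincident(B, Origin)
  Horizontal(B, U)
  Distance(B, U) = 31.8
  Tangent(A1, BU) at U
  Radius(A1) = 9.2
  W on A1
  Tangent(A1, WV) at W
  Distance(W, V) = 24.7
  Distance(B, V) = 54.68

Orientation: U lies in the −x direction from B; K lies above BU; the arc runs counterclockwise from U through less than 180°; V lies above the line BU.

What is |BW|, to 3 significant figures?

30.2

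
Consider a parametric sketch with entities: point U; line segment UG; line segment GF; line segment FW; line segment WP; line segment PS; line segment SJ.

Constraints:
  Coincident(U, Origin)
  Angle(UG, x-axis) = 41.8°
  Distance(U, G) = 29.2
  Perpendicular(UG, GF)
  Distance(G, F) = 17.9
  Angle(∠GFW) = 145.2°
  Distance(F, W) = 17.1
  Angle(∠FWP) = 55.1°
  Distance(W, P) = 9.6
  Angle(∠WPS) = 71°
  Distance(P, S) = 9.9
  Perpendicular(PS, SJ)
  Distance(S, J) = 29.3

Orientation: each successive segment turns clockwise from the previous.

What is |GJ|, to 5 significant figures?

52.067

U is at the origin; UG runs at 41.8° with length 29.2, so G = (21.768, 19.463). UG is perpendicular to GF, so GF runs at -48.200°; with |GF| = 17.9, F = (33.699, 6.1187). ∠GFW = 145.2° gives FW at -83.000° from the x-axis; with |FW| = 17.1, W = (35.783, -10.854). ∠FWP = 55.1° gives WP at 152.10° from the x-axis; with |WP| = 9.6, P = (27.299, -6.3617). ∠WPS = 71.0° gives PS at 43.100° from the x-axis; with |PS| = 9.9, S = (34.527, 0.40273). PS is perpendicular to SJ, so SJ runs at -46.900°; with |SJ| = 29.3, J = (54.547, -20.991). Then |GJ| = |J − G| = 52.067.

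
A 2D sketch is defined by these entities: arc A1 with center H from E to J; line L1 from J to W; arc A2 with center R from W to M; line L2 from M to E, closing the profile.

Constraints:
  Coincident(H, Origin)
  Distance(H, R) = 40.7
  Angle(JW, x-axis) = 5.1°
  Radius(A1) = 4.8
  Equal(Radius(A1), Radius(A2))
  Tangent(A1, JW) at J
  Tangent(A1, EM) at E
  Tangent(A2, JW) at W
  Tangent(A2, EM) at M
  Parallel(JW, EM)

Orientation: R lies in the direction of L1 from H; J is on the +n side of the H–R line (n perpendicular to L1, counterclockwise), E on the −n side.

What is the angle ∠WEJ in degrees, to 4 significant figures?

76.73°

The slot axis is L1's direction at 5.1°, so u = (cos 5.1°, sin 5.1°) = (0.9960, 0.08889) and n = (−sin 5.1°, cos 5.1°) = (-0.08889, 0.9960). H is at the origin and R lies 40.7 along u from H, so R = 40.7·u = (40.54, 3.618). Tangency of A1 to both parallel lines with radius 4.8 puts J and E at H ± 4.8·n: J = (-0.4267, 4.781), E = (0.4267, -4.781). Equal radii place W and M the same way about R: W = R + 4.8·n = (40.11, 8.399), M = R − 4.8·n = (40.97, -1.163). Then cos ∠WEJ = EW·EJ / (|EW||EJ|), giving 76.73°.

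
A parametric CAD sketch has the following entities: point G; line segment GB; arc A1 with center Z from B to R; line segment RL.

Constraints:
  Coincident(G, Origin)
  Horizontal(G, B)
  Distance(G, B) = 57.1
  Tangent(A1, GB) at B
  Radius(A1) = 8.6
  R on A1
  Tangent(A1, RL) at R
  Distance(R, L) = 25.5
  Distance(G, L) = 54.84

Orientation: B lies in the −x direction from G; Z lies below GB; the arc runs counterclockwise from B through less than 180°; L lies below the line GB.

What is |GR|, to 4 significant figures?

64.70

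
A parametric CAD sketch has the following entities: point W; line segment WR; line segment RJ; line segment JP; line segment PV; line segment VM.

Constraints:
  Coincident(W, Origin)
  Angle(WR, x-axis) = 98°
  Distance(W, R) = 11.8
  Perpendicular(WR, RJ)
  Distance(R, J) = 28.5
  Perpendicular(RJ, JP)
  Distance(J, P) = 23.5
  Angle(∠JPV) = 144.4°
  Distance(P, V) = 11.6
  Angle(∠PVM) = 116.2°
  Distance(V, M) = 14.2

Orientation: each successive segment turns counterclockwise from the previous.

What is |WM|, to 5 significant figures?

20.342

∠JPV = 144.4° gives PV at -46.400° from the x-axis; with |PV| = 11.6, V = (-18.595, -23.953). ∠PVM = 116.2° gives VM at 17.400° from the x-axis; with |VM| = 14.2, M = (-5.0445, -19.707). Then |WM| = |M − W| = 20.342.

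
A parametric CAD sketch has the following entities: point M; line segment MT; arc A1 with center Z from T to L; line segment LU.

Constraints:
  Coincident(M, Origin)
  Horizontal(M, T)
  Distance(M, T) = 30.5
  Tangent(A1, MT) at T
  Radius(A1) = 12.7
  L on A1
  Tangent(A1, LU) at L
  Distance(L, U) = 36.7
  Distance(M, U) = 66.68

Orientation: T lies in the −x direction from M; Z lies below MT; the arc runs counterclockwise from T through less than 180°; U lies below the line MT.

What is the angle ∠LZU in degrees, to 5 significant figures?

70.912°

Checks: |ZL| = 12.70 ✓; ∠(ZL, LU) = 90.00° ✓; |LU| = 36.70 ✓; |MU| = 66.68 ✓.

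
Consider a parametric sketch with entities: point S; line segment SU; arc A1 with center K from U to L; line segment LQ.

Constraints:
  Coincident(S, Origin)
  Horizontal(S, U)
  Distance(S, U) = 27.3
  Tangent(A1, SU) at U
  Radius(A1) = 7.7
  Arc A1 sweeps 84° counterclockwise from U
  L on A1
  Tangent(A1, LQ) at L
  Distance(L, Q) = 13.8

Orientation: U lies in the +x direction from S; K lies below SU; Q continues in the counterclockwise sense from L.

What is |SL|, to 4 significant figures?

20.82

S is at the origin; SU is horizontal with |SU| = 27.3 and U on the +x side, so U = (27.30, 0.000). Since A1 is tangent to SU there, KU ⟂ SU, so K = U + (0, -7.7) = (27.30, -7.700). On A1, U sits at bearing 90° from K; an 84° counterclockwise sweep puts L at bearing 174°, so L = K + 7.7·(cos 174°, sin 174°) = (19.64, -6.895). Then |SL| = |L − S| = 20.82.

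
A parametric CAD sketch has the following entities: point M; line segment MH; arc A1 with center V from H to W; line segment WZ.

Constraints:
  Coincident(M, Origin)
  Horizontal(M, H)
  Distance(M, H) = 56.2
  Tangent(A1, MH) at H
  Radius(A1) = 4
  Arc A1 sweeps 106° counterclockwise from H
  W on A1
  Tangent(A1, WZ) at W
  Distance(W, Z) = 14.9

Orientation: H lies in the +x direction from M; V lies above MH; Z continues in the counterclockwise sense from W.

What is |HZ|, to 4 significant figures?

19.43

On A1, H sits at bearing -90° from V; a 106° counterclockwise sweep puts W at bearing 16°, so W = V + 4.0·(cos 16°, sin 16°) = (60.05, 5.103). Tangency of A1 to WZ means the radius VW is perpendicular to WZ, so WZ runs along (−sin 16°, cos 16°); with |WZ| = 14.9, Z = (55.94, 19.43). Then |HZ| = |Z − H| = 19.43.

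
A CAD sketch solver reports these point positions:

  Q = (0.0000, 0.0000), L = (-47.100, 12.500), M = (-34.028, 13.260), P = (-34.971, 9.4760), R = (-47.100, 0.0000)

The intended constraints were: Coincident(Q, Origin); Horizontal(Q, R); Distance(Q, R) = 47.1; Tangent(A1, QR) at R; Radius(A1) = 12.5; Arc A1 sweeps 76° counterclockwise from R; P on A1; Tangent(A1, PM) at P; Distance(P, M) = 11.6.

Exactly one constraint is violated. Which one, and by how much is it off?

Distance(P, M) = 11.6 — off by 7.70.

Q = (0.00, 0.00) ✓; Q.y = 0.00, R.y = 0.00 ✓; |QR| = 47.10 ✓; ∠(LR, RQ) = 90.00° ✓; |LR| = 12.50 ✓; bearing(L→P) − bearing(L→R) = 76.00° ✓; |LP| = 12.50 ✓; ∠(LP, PM) = 89.99° ✓; |PM| = 3.900 ✗.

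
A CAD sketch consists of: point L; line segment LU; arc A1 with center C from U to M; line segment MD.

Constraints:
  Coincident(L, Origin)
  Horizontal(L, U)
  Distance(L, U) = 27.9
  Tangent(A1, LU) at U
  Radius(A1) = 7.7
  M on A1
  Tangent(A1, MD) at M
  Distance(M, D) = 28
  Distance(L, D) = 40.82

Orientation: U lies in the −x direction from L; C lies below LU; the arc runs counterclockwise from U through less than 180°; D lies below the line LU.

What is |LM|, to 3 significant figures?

36.4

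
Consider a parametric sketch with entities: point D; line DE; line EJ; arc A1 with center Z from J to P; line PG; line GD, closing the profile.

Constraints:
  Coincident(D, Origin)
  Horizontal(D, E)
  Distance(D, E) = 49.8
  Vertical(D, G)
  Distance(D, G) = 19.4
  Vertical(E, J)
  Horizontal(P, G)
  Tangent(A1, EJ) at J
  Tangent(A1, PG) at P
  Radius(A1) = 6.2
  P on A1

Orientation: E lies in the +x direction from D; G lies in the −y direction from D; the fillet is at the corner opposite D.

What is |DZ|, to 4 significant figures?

45.55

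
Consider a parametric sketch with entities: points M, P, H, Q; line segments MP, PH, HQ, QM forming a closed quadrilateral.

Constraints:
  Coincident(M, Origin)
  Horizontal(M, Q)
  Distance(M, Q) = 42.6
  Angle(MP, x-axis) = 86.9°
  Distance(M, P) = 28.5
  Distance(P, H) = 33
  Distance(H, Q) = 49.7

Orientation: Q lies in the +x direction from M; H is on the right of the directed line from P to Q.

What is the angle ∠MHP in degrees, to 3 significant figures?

48.9°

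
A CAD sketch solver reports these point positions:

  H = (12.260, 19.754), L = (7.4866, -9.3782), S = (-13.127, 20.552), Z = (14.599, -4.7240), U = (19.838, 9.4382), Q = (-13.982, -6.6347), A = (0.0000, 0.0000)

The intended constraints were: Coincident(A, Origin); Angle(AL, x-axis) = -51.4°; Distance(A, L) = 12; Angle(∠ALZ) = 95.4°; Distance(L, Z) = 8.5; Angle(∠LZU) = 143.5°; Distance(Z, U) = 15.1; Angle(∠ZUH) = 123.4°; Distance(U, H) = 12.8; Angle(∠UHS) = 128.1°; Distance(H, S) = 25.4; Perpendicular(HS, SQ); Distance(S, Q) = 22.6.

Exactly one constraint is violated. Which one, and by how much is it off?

Distance(S, Q) = 22.6 — off by 4.60.

A = (0.00, 0.00) ✓; AL at -51.40° ✓; |AL| = 12.00 ✓; ∠ALZ = 95.40° ✓; |LZ| = 8.500 ✓; ∠LZU = 143.5° ✓; |ZU| = 15.10 ✓; ∠ZUH = 123.4° ✓; |UH| = 12.80 ✓; ∠UHS = 128.1° ✓; |HS| = 25.40 ✓; ∠(HS, SQ) = 90.00° ✓; |SQ| = 27.20 ✗.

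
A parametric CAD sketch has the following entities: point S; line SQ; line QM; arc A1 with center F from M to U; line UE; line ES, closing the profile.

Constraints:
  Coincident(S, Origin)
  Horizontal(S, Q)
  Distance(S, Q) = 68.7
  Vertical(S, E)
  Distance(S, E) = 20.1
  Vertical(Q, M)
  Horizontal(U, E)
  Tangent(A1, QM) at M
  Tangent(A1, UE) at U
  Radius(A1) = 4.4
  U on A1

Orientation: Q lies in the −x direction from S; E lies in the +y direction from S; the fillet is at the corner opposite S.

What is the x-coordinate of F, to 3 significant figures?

-64.3

S and E share the same x with |SE| = 20.1 and E on the +y side, so E = (0.00, 20.1). The virtual corner opposite S is at (-68.7, 20.1). The tangent condition forces FM to be normal to QM and A1 meets UE tangentially, so FU is at right angles to UE, with radius 4.4, so the center F sits 4.4 in from both sides at F = (-64.3, 15.7). So F.x = -64.3.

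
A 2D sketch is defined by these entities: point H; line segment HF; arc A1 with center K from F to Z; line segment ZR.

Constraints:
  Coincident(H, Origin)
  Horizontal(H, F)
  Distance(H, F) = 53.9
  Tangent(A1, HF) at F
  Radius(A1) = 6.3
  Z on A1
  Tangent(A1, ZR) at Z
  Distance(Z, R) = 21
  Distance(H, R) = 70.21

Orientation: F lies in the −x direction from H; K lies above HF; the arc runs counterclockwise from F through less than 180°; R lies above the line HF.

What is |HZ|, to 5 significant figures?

51.002

H is at the origin; H and F share the same y with |HF| = 53.9 and F on the −x side, so F = (-53.900, 0.0000). Tangency of A1 to HF means the radius KF is perpendicular to HF, so K = F + (0, 6.3) = (-53.900, 6.3000). Since KZ ⟂ ZR (tangency), |KR| = √(6.3² + 21.0²) = 21.925 regardless of where Z sits on A1. So R lies on both circle(H, 70.21) and circle(K, 21.925); the above-HF intersection is R = (-65.690, 24.785). Z is the foot of the tangent from R: Z = (-49.786, 11.071).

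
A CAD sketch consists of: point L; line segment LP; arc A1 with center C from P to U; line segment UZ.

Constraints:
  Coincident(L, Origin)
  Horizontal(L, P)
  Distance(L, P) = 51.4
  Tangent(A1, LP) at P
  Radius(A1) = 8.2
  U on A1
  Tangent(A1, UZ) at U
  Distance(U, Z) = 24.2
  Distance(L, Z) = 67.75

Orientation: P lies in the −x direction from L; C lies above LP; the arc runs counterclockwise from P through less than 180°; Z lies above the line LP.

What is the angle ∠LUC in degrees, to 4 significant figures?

126.5°

Checks: |CU| = 8.200 ✓; ∠(CU, UZ) = 90.00° ✓; |UZ| = 24.20 ✓; |LZ| = 67.75 ✓.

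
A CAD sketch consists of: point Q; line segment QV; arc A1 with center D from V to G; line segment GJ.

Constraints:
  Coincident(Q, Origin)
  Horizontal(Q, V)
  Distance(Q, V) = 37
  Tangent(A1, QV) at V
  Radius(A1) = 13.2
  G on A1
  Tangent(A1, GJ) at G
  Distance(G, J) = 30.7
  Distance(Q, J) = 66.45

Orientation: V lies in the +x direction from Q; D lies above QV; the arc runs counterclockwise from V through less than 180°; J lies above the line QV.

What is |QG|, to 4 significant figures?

51.96

Checks: |DG| = 13.20 ✓; ∠(DG, GJ) = 90.00° ✓; |GJ| = 30.70 ✓; |QJ| = 66.45 ✓.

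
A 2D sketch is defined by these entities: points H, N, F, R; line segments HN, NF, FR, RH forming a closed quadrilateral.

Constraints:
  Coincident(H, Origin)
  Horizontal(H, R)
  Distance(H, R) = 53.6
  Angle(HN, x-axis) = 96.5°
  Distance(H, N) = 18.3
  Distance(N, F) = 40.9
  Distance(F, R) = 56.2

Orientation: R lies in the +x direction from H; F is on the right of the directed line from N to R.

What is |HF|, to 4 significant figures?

22.60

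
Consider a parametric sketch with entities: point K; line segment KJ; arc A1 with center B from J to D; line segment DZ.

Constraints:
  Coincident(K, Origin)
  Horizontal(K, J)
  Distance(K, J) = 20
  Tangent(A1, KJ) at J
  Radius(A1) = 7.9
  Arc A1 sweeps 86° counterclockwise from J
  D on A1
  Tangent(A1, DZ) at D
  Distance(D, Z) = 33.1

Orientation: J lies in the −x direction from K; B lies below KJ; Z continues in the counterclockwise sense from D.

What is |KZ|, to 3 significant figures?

50.4

On A1, J sits at bearing 90° from B; an 86° counterclockwise sweep puts D at bearing 176°, so D = B + 7.9·(cos 176°, sin 176°) = (-27.9, -7.35). The tangent condition forces BD to be normal to DZ, so DZ runs along (−sin 176°, cos 176°); with |DZ| = 33.1, Z = (-30.2, -40.4). Then |KZ| = |Z − K| = 50.4.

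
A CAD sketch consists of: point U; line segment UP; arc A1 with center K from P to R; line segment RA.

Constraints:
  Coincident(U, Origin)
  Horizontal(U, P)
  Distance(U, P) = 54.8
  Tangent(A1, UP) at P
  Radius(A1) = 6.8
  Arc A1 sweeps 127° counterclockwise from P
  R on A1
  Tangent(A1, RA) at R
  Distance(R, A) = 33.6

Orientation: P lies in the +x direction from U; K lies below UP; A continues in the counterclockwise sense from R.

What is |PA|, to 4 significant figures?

40.52

On A1, P sits at bearing 90° from K; a 127° counterclockwise sweep puts R at bearing 217°, so R = K + 6.8·(cos 217°, sin 217°) = (49.37, -10.89). The tangent condition forces KR to be normal to RA, so RA runs along (−sin 217°, cos 217°); with |RA| = 33.6, A = (69.59, -37.73). Then |PA| = |A − P| = 40.52.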